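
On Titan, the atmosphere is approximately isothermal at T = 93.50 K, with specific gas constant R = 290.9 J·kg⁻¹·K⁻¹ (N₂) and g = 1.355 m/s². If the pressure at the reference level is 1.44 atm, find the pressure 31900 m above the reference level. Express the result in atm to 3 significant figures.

P ≈ 0.294 atm

Scale height: H = RT/g = 290.9 × 93.50 / 1.355 = 20073 m.
Barometric formula: P = P₀ exp(−z/H).
z/H = 31900/20073 = 1.5892; exp(−1.5892) = 0.20409.
P = 1.44 × 0.20409 = 0.29389 atm.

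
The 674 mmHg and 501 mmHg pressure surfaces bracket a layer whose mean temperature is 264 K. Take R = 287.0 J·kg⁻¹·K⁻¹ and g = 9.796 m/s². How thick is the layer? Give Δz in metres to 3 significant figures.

Δz ≈ 2290 m

Hypsometric equation: Δz = (R T̄/g) ln(P₁/P₂).
R T̄/g = 287.0 × 264 / 9.796 = 7734.6 m.
ln(674/501) = ln(1.3453) = 0.29662.
Δz = 7734.6 × 0.29662 = 2294.2 m.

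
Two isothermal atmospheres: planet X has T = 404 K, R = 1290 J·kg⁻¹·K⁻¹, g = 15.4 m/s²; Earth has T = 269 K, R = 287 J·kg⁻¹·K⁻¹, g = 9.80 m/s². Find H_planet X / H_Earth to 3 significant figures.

H_planet X/H_Earth ≈ 4.30

H = RT/g for each body.
H_planet X = 1290 × 404 / 15.4 = 33842 m.
H_Earth = 287 × 269 / 9.80 = 7877.9 m.
H_planet X/H_Earth = 33842/7877.9 = 4.2958.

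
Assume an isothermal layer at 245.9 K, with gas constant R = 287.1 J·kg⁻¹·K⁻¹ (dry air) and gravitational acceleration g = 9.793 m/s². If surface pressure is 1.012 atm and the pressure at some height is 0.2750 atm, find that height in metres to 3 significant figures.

Scale height: H = RT/g = 287.1 × 245.9 / 9.793 = 7209.0 m.
Invert the barometric formula: z = H ln(P₀/P).
P₀/P = 1.012/0.2750 = 3.6800; ln(3.6800) = 1.3029.
z = 7209.0 × 1.3029 = 9392.6 m.

z ≈ 9390 m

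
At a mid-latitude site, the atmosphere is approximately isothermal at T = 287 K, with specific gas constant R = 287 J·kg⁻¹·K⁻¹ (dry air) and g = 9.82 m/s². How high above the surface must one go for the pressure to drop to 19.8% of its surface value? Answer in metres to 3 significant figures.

z ≈ 13600 m

Scale height: H = RT/g = 287 × 287 / 9.82 = 8387.9 m.
Set P/P₀ = exp(−z/H) = 0.198, so z = −H ln(0.198).
−ln(0.198) = 1.6195; z = 8387.9 × 1.6195 = 13584 m.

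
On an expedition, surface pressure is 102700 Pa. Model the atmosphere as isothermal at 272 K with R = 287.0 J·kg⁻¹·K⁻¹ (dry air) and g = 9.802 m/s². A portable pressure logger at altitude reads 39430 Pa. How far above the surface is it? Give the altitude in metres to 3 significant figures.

Scale height: H = RT/g = 287.0 × 272 / 9.802 = 7964.1 m.
Invert the barometric formula: z = H ln(P₀/P).
P₀/P = 102700/39430 = 2.6046; ln(2.6046) = 0.95728.
z = 7964.1 × 0.95728 = 7623.9 m.

z ≈ 7620 m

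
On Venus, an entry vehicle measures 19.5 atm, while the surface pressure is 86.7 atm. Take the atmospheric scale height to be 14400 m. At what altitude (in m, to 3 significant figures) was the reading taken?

Invert the barometric formula: z = H ln(P₀/P).
P₀/P = 86.7/19.5 = 4.4462; ln(4.4462) = 1.4920.
z = 14400 × 1.4920 = 21485 m.

z ≈ 21500 m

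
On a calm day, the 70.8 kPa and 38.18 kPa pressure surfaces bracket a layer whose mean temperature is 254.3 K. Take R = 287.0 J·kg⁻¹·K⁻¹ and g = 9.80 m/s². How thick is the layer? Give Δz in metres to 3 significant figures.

Δz ≈ 4600 m

Hypsometric equation: Δz = (R T̄/g) ln(P₁/P₂).
R T̄/g = 287.0 × 254.3 / 9.80 = 7447.4 m.
ln(70.8/38.18) = ln(1.8544) = 0.61756.
Δz = 7447.4 × 0.61756 = 4599.2 m.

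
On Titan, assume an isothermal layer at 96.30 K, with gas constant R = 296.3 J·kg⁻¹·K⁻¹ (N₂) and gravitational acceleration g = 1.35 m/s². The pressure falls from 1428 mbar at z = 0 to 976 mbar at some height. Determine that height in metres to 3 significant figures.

z ≈ 8040 m

Scale height: H = RT/g = 296.3 × 96.30 / 1.35 = 21136 m.
Invert the barometric formula: z = H ln(P₀/P).
P₀/P = 1428/976 = 1.4631; ln(1.4631) = 0.38056.
z = 21136 × 0.38056 = 8043.5 m.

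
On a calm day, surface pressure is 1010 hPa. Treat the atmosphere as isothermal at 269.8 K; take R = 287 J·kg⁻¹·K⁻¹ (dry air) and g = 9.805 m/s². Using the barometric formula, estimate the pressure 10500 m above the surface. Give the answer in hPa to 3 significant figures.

P ≈ 267 hPa

Scale height: H = RT/g = 287 × 269.8 / 9.805 = 7897.3 m.
Barometric formula: P = P₀ exp(−z/H).
z/H = 10500/7897.3 = 1.3296; exp(−1.3296) = 0.26458.
P = 1010 × 0.26458 = 267.23 hPa.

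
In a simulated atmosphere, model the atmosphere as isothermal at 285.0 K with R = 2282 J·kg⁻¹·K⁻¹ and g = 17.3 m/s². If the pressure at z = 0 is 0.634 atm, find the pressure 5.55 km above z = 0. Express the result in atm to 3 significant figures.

P ≈ 0.547 atm

Scale height: H = RT/g = 2282 × 285.0 / 17.3 = 37594 m.
Barometric formula: P = P₀ exp(−z/H).
z/H = 5550.0/37594 = 0.14763; exp(−0.14763) = 0.86275.
P = 0.634 × 0.86275 = 0.54698 atm.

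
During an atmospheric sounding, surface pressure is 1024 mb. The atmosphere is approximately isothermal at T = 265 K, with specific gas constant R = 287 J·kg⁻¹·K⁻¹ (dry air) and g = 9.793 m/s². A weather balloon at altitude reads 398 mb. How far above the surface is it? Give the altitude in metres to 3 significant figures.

Scale height: H = RT/g = 287 × 265 / 9.793 = 7766.3 m.
Invert the barometric formula: z = H ln(P₀/P).
P₀/P = 1024/398 = 2.5729; ln(2.5729) = 0.94503.
z = 7766.3 × 0.94503 = 7339.4 m.

z ≈ 7340 m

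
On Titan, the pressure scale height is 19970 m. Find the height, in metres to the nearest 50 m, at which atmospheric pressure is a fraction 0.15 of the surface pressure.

z ≈ 37900 m

Set P/P₀ = exp(−z/H) = 0.15, so z = −H ln(0.15).
−ln(0.15) = 1.8971; z = 19970 × 1.8971 = 37885 m.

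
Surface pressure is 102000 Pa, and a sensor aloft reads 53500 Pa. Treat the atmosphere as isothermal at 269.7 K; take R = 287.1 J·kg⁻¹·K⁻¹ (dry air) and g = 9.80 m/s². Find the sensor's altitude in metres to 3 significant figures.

Scale height: H = RT/g = 287.1 × 269.7 / 9.80 = 7901.1 m.
Invert the barometric formula: z = H ln(P₀/P).
P₀/P = 102000/53500 = 1.9065; ln(1.9065) = 0.64527.
z = 7901.1 × 0.64527 = 5098.3 m.

z ≈ 5100 m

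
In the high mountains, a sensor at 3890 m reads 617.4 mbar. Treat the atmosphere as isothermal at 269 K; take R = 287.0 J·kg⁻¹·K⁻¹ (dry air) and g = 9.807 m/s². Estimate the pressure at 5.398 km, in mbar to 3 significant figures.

Scale height: H = RT/g = 287.0 × 269 / 9.807 = 7872.2 m.
Between two levels, P₂ = P₁ exp(−Δz/H) with Δz = z₂ − z₁.
Δz = 5398.0 − 3890.0 = 1508.0 m; Δz/H = 1508.0/7872.2 = 0.19156.
P₂ = 617.4 × exp(−0.19156) = 617.4 × 0.82567 = 509.77 mbar.

P ≈ 510 mbar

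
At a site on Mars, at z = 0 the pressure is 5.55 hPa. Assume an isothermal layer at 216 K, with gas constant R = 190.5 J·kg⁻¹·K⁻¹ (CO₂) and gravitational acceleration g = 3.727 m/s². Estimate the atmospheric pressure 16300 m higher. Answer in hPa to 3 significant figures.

P ≈ 1.27 hPa

Scale height: H = RT/g = 190.5 × 216 / 3.727 = 11041 m.
Barometric formula: P = P₀ exp(−z/H).
z/H = 16300/11041 = 1.4763; exp(−1.4763) = 0.22848.
P = 5.55 × 0.22848 = 1.2681 hPa.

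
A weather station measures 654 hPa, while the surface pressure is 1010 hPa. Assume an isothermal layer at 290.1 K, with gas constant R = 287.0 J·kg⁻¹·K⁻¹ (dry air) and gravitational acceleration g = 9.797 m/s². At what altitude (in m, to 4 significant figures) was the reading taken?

z ≈ 3693 m

Scale height: H = RT/g = 287.0 × 290.1 / 9.797 = 8498.4 m.
Invert the barometric formula: z = H ln(P₀/P).
P₀/P = 1010/654 = 1.5443; ln(1.5443) = 0.43457.
z = 8498.4 × 0.43457 = 3693.1 m.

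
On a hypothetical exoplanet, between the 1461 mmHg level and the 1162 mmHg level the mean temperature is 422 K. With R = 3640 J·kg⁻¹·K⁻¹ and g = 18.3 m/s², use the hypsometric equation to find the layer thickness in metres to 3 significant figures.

Hypsometric equation: Δz = (R T̄/g) ln(P₁/P₂).
R T̄/g = 3640 × 422 / 18.3 = 83939 m.
ln(1461/1162) = ln(1.2573) = 0.22897.
Δz = 83939 × 0.22897 = 19220 m.

Δz ≈ 19200 m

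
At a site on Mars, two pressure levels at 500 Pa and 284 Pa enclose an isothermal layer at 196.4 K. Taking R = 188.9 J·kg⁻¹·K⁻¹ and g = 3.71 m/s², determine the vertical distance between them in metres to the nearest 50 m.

Hypsometric equation: Δz = (R T̄/g) ln(P₁/P₂).
R T̄/g = 188.9 × 196.4 / 3.71 = 10000 m.
ln(500/284) = ln(1.7606) = 0.56565.
Δz = 10000 × 0.56565 = 5656.5 m.

Δz ≈ 5650 m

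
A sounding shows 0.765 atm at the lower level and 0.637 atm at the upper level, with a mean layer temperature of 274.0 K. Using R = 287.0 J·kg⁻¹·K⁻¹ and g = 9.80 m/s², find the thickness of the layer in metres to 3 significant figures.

Δz ≈ 1470 m

Hypsometric equation: Δz = (R T̄/g) ln(P₁/P₂).
R T̄/g = 287.0 × 274.0 / 9.80 = 8024.3 m.
ln(0.765/0.637) = ln(1.2009) = 0.18307.
Δz = 8024.3 × 0.18307 = 1469.0 m.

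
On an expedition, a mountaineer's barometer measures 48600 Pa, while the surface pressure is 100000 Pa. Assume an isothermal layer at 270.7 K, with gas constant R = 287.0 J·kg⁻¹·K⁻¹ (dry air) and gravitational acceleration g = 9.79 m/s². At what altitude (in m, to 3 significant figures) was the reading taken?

z ≈ 5730 m

Scale height: H = RT/g = 287.0 × 270.7 / 9.79 = 7935.7 m.
Invert the barometric formula: z = H ln(P₀/P).
P₀/P = 100000/48600 = 2.0576; ln(2.0576) = 0.72154.
z = 7935.7 × 0.72154 = 5725.9 m.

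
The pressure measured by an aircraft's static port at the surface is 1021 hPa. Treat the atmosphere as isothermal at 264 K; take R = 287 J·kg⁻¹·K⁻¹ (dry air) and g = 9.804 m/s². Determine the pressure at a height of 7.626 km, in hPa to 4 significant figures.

P ≈ 380.6 hPa

Scale height: H = RT/g = 287 × 264 / 9.804 = 7728.3 m.
Barometric formula: P = P₀ exp(−z/H).
z/H = 7626.0/7728.3 = 0.98676; exp(−0.98676) = 0.37278.
P = 1021 × 0.37278 = 380.61 hPa.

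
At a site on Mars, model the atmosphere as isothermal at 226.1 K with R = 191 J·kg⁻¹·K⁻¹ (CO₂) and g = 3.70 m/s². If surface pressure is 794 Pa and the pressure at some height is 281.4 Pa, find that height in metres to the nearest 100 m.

z ≈ 12100 m

Scale height: H = RT/g = 191 × 226.1 / 3.70 = 11672 m.
Invert the barometric formula: z = H ln(P₀/P).
P₀/P = 794/281.4 = 2.8216; ln(2.8216) = 1.0373.
z = 11672 × 1.0373 = 12107 m.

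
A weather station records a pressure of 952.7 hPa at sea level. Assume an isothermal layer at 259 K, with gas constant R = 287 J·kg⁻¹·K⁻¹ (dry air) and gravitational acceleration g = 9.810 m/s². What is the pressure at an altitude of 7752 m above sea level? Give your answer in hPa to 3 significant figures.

P ≈ 342 hPa

Scale height: H = RT/g = 287 × 259 / 9.810 = 7577.3 m.
Barometric formula: P = P₀ exp(−z/H).
z/H = 7752.0/7577.3 = 1.0231; exp(−1.0231) = 0.35948.
P = 952.7 × 0.35948 = 342.48 hPa.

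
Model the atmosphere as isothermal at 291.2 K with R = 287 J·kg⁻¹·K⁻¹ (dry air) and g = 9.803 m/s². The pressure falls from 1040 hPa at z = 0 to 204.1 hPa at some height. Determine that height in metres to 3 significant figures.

Scale height: H = RT/g = 287 × 291.2 / 9.803 = 8525.4 m.
Invert the barometric formula: z = H ln(P₀/P).
P₀/P = 1040/204.1 = 5.0955; ln(5.0955) = 1.6284.
z = 8525.4 × 1.6284 = 13883 m.

z ≈ 13900 m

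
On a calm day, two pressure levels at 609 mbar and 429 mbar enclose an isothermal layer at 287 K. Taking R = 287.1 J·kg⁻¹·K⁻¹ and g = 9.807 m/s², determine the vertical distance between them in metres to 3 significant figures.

Δz ≈ 2940 m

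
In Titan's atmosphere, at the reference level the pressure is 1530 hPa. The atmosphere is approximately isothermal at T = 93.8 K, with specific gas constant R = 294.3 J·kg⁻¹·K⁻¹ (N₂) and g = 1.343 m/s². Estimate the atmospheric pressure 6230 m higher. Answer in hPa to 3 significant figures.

Scale height: H = RT/g = 294.3 × 93.8 / 1.343 = 20555 m.
Barometric formula: P = P₀ exp(−z/H).
z/H = 6230.0/20555 = 0.30309; exp(−0.30309) = 0.73853.
P = 1530 × 0.73853 = 1130.0 hPa.

P ≈ 1130 hPa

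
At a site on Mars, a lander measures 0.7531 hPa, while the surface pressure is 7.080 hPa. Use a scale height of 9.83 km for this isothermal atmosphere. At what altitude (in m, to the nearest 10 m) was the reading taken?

Invert the barometric formula: z = H ln(P₀/P).
P₀/P = 7.080/0.7531 = 9.4011; ln(9.4011) = 2.2408.
z = 9830.0 × 2.2408 = 22027 m.

z ≈ 22030 m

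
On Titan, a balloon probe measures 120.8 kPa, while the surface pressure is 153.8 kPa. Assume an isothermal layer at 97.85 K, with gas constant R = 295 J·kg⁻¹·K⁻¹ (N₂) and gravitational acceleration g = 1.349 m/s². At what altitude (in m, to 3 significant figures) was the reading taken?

z ≈ 5170 m

Scale height: H = RT/g = 295 × 97.85 / 1.349 = 21398 m.
Invert the barometric formula: z = H ln(P₀/P).
P₀/P = 153.8/120.8 = 1.2732; ln(1.2732) = 0.24153.
z = 21398 × 0.24153 = 5168.3 m.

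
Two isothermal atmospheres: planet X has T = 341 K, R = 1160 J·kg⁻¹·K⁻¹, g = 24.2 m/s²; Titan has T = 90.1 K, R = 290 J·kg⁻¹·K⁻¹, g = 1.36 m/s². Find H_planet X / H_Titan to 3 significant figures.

H_planet X/H_Titan ≈ 0.851

H = RT/g for each body.
H_planet X = 1160 × 341 / 24.2 = 16345 m.
H_Titan = 290 × 90.1 / 1.36 = 19212 m.
H_planet X/H_Titan = 16345/19212 = 0.85077.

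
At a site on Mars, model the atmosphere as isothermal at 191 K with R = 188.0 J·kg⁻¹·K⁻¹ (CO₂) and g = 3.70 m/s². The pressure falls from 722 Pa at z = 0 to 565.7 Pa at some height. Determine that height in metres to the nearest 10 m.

z ≈ 2370 m

Scale height: H = RT/g = 188.0 × 191 / 3.70 = 9704.9 m.
Invert the barometric formula: z = H ln(P₀/P).
P₀/P = 722/565.7 = 1.2763; ln(1.2763) = 0.24397.
z = 9704.9 × 0.24397 = 2367.7 m.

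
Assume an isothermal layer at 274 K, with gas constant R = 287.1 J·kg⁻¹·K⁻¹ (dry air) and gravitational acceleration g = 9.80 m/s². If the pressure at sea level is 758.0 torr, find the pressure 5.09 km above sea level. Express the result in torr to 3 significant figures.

Scale height: H = RT/g = 287.1 × 274 / 9.80 = 8027.1 m.
Barometric formula: P = P₀ exp(−z/H).
z/H = 5090.0/8027.1 = 0.63410; exp(−0.63410) = 0.53041.
P = 758.0 × 0.53041 = 402.05 torr.

P ≈ 402 torr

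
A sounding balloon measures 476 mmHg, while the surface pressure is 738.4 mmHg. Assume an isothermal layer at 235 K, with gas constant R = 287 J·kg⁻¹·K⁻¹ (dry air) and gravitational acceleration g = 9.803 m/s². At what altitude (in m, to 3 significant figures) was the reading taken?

z ≈ 3020 m

Scale height: H = RT/g = 287 × 235 / 9.803 = 6880.0 m.
Invert the barometric formula: z = H ln(P₀/P).
P₀/P = 738.4/476 = 1.5513; ln(1.5513) = 0.43909.
z = 6880.0 × 0.43909 = 3020.9 m.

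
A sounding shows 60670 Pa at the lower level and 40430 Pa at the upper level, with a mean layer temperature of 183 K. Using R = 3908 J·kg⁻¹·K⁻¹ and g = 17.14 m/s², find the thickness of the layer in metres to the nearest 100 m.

Δz ≈ 16900 m

Hypsometric equation: Δz = (R T̄/g) ln(P₁/P₂).
R T̄/g = 3908 × 183 / 17.14 = 41725 m.
ln(60670/40430) = ln(1.5006) = 0.40587.
Δz = 41725 × 0.40587 = 16935 m.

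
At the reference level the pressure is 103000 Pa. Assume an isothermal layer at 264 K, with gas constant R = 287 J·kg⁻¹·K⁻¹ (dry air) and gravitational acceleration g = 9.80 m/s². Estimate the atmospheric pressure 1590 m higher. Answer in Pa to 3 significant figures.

P ≈ 83900 Pa

Scale height: H = RT/g = 287 × 264 / 9.80 = 7731.4 m.
Barometric formula: P = P₀ exp(−z/H).
z/H = 1590.0/7731.4 = 0.20565; exp(−0.20565) = 0.81412.
P = 103000 × 0.81412 = 83854 Pa.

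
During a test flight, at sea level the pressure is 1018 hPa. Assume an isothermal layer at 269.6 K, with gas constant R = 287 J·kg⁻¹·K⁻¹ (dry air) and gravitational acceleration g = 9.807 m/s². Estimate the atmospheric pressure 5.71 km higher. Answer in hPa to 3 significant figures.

P ≈ 494 hPa

Scale height: H = RT/g = 287 × 269.6 / 9.807 = 7889.8 m.
Barometric formula: P = P₀ exp(−z/H).
z/H = 5710.0/7889.8 = 0.72372; exp(−0.72372) = 0.48494.
P = 1018 × 0.48494 = 493.67 hPa.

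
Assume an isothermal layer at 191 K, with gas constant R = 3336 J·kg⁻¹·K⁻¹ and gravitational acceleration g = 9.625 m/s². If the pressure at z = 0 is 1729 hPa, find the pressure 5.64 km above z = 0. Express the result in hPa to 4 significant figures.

Scale height: H = RT/g = 3336 × 191 / 9.625 = 66200 m.
Barometric formula: P = P₀ exp(−z/H).
z/H = 5640.0/66200 = 0.085196; exp(−0.085196) = 0.91833.
P = 1729 × 0.91833 = 1587.8 hPa.

P ≈ 1588 hPa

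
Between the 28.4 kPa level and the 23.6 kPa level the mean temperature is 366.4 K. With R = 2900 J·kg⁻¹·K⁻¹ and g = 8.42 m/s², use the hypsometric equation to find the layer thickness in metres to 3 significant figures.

Δz ≈ 23400 m

Hypsometric equation: Δz = (R T̄/g) ln(P₁/P₂).
R T̄/g = 2900 × 366.4 / 8.42 = 126190 m.
ln(28.4/23.6) = ln(1.2034) = 0.18515.
Δz = 126190 × 0.18515 = 23364 m.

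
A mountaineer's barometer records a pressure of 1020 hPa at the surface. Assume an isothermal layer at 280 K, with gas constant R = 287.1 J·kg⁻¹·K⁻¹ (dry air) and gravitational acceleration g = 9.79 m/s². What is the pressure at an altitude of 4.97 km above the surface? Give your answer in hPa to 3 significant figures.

Scale height: H = RT/g = 287.1 × 280 / 9.79 = 8211.2 m.
Barometric formula: P = P₀ exp(−z/H).
z/H = 4970.0/8211.2 = 0.60527; exp(−0.60527) = 0.54593.
P = 1020 × 0.54593 = 556.85 hPa.

P ≈ 557 hPa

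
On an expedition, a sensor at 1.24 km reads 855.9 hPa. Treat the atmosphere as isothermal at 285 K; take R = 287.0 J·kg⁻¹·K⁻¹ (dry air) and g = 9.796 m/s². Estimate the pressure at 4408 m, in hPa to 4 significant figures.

Scale height: H = RT/g = 287.0 × 285 / 9.796 = 8349.8 m.
Between two levels, P₂ = P₁ exp(−Δz/H) with Δz = z₂ − z₁.
Δz = 4408.0 − 1240.0 = 3168.0 m; Δz/H = 3168.0/8349.8 = 0.37941.
P₂ = 855.9 × exp(−0.37941) = 855.9 × 0.68427 = 585.67 hPa.

P ≈ 585.7 hPa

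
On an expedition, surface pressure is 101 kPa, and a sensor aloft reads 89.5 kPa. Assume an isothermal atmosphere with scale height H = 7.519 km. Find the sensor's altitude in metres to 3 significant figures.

z ≈ 909 m

Invert the barometric formula: z = H ln(P₀/P).
P₀/P = 101/89.5 = 1.1285; ln(1.1285) = 0.12089.
z = 7519.0 × 0.12089 = 908.97 m.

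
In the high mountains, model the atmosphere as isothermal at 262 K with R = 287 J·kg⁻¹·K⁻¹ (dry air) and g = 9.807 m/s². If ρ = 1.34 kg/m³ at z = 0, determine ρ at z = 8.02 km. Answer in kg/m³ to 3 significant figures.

ρ ≈ 0.471 kg/m³

Scale height: H = RT/g = 287 × 262 / 9.807 = 7667.4 m.
In an isothermal atmosphere, density decays like pressure: ρ = ρ₀ exp(−z/H).
z/H = 8020.0/7667.4 = 1.0460; exp(−1.0460) = 0.35134.
ρ = 1.34 × 0.35134 = 0.47080 kg/m³.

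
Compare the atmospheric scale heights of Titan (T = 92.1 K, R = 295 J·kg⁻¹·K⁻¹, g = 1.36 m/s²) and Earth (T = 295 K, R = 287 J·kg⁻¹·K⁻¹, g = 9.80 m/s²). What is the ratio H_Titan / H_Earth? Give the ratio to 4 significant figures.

H = RT/g for each body.
H_Titan = 295 × 92.1 / 1.36 = 19978 m.
H_Earth = 287 × 295 / 9.80 = 8639.3 m.
H_Titan/H_Earth = 19978/8639.3 = 2.3125.

H_Titan/H_Earth ≈ 2.312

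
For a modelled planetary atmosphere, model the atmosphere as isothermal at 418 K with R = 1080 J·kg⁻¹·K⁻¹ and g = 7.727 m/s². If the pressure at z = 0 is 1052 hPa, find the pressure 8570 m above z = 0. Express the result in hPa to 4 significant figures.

P ≈ 908.5 hPa

Scale height: H = RT/g = 1080 × 418 / 7.727 = 58424 m.
Barometric formula: P = P₀ exp(−z/H).
z/H = 8570.0/58424 = 0.14669; exp(−0.14669) = 0.86356.
P = 1052 × 0.86356 = 908.47 hPa.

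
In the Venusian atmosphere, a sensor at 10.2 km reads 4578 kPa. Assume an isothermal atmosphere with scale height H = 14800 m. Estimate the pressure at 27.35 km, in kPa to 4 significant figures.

Between two levels, P₂ = P₁ exp(−Δz/H) with Δz = z₂ − z₁.
Δz = 27350 − 10200 = 17150 m; Δz/H = 17150/14800 = 1.1588.
P₂ = 4578 × exp(−1.1588) = 4578 × 0.31386 = 1436.9 kPa.

P ≈ 1437 kPa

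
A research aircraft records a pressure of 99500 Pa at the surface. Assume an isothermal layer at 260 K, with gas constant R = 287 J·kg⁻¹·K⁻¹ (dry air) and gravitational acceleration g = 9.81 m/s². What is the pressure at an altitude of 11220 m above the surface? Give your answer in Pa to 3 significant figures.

P ≈ 22800 Pa

Scale height: H = RT/g = 287 × 260 / 9.81 = 7606.5 m.
Barometric formula: P = P₀ exp(−z/H).
z/H = 11220/7606.5 = 1.4751; exp(−1.4751) = 0.22876.
P = 99500 × 0.22876 = 22762 Pa.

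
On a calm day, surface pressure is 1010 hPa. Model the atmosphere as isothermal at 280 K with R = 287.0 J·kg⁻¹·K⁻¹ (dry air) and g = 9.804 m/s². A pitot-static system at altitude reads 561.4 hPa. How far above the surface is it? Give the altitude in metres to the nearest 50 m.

z ≈ 4800 m

Scale height: H = RT/g = 287.0 × 280 / 9.804 = 8196.7 m.
Invert the barometric formula: z = H ln(P₀/P).
P₀/P = 1010/561.4 = 1.7991; ln(1.7991) = 0.58729.
z = 8196.7 × 0.58729 = 4813.8 m.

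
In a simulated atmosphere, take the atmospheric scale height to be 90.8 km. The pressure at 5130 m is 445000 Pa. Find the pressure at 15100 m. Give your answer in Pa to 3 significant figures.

Between two levels, P₂ = P₁ exp(−Δz/H) with Δz = z₂ − z₁.
Δz = 15100 − 5130.0 = 9970.0 m; Δz/H = 9970.0/90800 = 0.10980.
P₂ = 445000 × exp(−0.10980) = 445000 × 0.89601 = 398720 Pa.

P ≈ 399000 Pa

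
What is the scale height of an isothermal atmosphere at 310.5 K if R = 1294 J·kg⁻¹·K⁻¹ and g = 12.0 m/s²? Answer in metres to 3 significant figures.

H ≈ 33500 m

The scale height of an isothermal atmosphere is H = RT/g.
H = 1294 × 310.5 / 12.0 = 401790/12.0 = 33482 m.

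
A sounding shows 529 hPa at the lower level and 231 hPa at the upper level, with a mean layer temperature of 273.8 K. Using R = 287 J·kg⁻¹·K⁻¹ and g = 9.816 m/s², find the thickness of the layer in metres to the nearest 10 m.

Δz ≈ 6630 m

Hypsometric equation: Δz = (R T̄/g) ln(P₁/P₂).
R T̄/g = 287 × 273.8 / 9.816 = 8005.4 m.
ln(529/231) = ln(2.2900) = 0.82855.
Δz = 8005.4 × 0.82855 = 6632.9 m.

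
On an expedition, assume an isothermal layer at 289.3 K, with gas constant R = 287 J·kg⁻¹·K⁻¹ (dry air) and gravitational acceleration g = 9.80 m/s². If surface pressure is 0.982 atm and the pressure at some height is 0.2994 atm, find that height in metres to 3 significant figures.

z ≈ 10100 m

Scale height: H = RT/g = 287 × 289.3 / 9.80 = 8472.4 m.
Invert the barometric formula: z = H ln(P₀/P).
P₀/P = 0.982/0.2994 = 3.2799; ln(3.2799) = 1.1878.
z = 8472.4 × 1.1878 = 10064 m.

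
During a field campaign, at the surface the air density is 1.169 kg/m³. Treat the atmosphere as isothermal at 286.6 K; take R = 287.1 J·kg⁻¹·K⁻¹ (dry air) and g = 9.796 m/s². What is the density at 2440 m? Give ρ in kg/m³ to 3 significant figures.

Scale height: H = RT/g = 287.1 × 286.6 / 9.796 = 8399.6 m.
In an isothermal atmosphere, density decays like pressure: ρ = ρ₀ exp(−z/H).
z/H = 2440.0/8399.6 = 0.29049; exp(−0.29049) = 0.74790.
ρ = 1.169 × 0.74790 = 0.87430 kg/m³.

ρ ≈ 0.874 kg/m³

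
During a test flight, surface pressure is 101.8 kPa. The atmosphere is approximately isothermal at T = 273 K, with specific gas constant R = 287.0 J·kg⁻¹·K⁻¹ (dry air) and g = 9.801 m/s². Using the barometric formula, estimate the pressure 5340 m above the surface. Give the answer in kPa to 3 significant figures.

Scale height: H = RT/g = 287.0 × 273 / 9.801 = 7994.2 m.
Barometric formula: P = P₀ exp(−z/H).
z/H = 5340.0/7994.2 = 0.66798; exp(−0.66798) = 0.51274.
P = 101.8 × 0.51274 = 52.197 kPa.

P ≈ 52.2 kPa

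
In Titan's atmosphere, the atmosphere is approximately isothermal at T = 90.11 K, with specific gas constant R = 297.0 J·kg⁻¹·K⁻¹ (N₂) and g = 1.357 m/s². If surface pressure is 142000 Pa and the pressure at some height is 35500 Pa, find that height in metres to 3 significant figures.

z ≈ 27300 m

Scale height: H = RT/g = 297.0 × 90.11 / 1.357 = 19722 m.
Invert the barometric formula: z = H ln(P₀/P).
P₀/P = 142000/35500 = 4.0000; ln(4.0000) = 1.3863.
z = 19722 × 1.3863 = 27341 m.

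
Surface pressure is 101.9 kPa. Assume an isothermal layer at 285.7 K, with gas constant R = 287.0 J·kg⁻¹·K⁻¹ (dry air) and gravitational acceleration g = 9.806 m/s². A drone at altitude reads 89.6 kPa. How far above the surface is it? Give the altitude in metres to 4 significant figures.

Scale height: H = RT/g = 287.0 × 285.7 / 9.806 = 8361.8 m.
Invert the barometric formula: z = H ln(P₀/P).
P₀/P = 101.9/89.6 = 1.1373; ln(1.1373) = 0.12866.
z = 8361.8 × 0.12866 = 1075.8 m.

z ≈ 1076 m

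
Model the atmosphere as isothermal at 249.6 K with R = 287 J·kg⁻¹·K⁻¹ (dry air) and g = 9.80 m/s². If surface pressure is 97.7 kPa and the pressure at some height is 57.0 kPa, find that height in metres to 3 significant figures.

z ≈ 3940 m

Scale height: H = RT/g = 287 × 249.6 / 9.80 = 7309.7 m.
Invert the barometric formula: z = H ln(P₀/P).
P₀/P = 97.7/57.0 = 1.7140; ln(1.7140) = 0.53883.
z = 7309.7 × 0.53883 = 3938.7 m.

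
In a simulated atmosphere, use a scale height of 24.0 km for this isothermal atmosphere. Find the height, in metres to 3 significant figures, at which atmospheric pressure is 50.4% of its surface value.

z ≈ 16400 m

Set P/P₀ = exp(−z/H) = 0.504, so z = −H ln(0.504).
−ln(0.504) = 0.68518; z = 24000 × 0.68518 = 16444 m.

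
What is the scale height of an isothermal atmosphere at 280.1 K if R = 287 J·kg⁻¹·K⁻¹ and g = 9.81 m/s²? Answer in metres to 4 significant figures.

H ≈ 8195 m

The scale height of an isothermal atmosphere is H = RT/g.
H = 287 × 280.1 / 9.81 = 80389/9.81 = 8194.6 m.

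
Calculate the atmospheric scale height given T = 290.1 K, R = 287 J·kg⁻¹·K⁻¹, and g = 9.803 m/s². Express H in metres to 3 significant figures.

The scale height of an isothermal atmosphere is H = RT/g.
H = 287 × 290.1 / 9.803 = 83259/9.803 = 8493.2 m.

H ≈ 8490 m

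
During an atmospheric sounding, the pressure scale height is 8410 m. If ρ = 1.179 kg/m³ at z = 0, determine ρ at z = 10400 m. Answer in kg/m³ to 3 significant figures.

In an isothermal atmosphere, density decays like pressure: ρ = ρ₀ exp(−z/H).
z/H = 10400/8410.0 = 1.2366; exp(−1.2366) = 0.29037.
ρ = 1.179 × 0.29037 = 0.34235 kg/m³.

ρ ≈ 0.342 kg/m³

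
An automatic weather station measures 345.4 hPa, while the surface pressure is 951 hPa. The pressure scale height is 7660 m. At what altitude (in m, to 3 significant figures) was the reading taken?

Invert the barometric formula: z = H ln(P₀/P).
P₀/P = 951/345.4 = 2.7533; ln(2.7533) = 1.0128.
z = 7660.0 × 1.0128 = 7758.0 m.

z ≈ 7760 m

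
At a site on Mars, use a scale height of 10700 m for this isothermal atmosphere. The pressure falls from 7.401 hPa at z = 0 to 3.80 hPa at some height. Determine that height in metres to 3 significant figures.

Invert the barometric formula: z = H ln(P₀/P).
P₀/P = 7.401/3.80 = 1.9476; ln(1.9476) = 0.66660.
z = 10700 × 0.66660 = 7132.6 m.

z ≈ 7130 m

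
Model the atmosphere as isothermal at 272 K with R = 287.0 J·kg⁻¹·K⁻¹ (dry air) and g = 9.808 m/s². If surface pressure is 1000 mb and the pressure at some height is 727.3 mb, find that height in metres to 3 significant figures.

Scale height: H = RT/g = 287.0 × 272 / 9.808 = 7959.2 m.
Invert the barometric formula: z = H ln(P₀/P).
P₀/P = 1000/727.3 = 1.3749; ln(1.3749) = 0.31838.
z = 7959.2 × 0.31838 = 2534.1 m.

z ≈ 2530 m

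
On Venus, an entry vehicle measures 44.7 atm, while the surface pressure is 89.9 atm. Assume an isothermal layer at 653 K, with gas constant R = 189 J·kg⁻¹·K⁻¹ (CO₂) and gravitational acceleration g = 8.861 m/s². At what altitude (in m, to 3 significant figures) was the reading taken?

Scale height: H = RT/g = 189 × 653 / 8.861 = 13928 m.
Invert the barometric formula: z = H ln(P₀/P).
P₀/P = 89.9/44.7 = 2.0112; ln(2.0112) = 0.69873.
z = 13928 × 0.69873 = 9731.9 m.

z ≈ 9730 m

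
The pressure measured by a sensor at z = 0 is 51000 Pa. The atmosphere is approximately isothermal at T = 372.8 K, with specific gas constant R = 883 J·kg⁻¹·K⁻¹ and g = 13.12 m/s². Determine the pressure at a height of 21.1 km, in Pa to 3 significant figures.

Scale height: H = RT/g = 883 × 372.8 / 13.12 = 25090 m.
Barometric formula: P = P₀ exp(−z/H).
z/H = 21100/25090 = 0.84097; exp(−0.84097) = 0.43129.
P = 51000 × 0.43129 = 21996 Pa.

P ≈ 22000 Pa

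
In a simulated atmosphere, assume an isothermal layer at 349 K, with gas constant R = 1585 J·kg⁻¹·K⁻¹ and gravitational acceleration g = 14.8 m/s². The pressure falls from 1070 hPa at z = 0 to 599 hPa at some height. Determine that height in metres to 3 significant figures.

z ≈ 21700 m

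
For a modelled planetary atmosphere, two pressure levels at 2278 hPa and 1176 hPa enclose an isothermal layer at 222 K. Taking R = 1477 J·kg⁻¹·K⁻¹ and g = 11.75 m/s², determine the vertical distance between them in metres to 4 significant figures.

Δz ≈ 18450 m

Hypsometric equation: Δz = (R T̄/g) ln(P₁/P₂).
R T̄/g = 1477 × 222 / 11.75 = 27906 m.
ln(2278/1176) = ln(1.9371) = 0.66119.
Δz = 27906 × 0.66119 = 18451 m.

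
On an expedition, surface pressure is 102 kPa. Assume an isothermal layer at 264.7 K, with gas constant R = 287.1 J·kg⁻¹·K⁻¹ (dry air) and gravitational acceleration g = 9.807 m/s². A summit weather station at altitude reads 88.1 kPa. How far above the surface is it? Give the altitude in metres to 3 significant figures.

z ≈ 1140 m

Scale height: H = RT/g = 287.1 × 264.7 / 9.807 = 7749.1 m.
Invert the barometric formula: z = H ln(P₀/P).
P₀/P = 102/88.1 = 1.1578; ln(1.1578) = 0.14652.
z = 7749.1 × 0.14652 = 1135.4 m.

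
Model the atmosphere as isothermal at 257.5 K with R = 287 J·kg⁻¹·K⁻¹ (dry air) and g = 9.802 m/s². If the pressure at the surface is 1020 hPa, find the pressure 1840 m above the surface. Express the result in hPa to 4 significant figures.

P ≈ 799.1 hPa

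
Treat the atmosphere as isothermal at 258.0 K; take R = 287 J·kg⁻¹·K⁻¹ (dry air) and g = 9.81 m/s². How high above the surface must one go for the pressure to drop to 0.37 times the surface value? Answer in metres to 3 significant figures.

z ≈ 7500 m

Scale height: H = RT/g = 287 × 258.0 / 9.81 = 7548.0 m.
Set P/P₀ = exp(−z/H) = 0.37, so z = −H ln(0.37).
−ln(0.37) = 0.99425; z = 7548.0 × 0.99425 = 7504.6 m.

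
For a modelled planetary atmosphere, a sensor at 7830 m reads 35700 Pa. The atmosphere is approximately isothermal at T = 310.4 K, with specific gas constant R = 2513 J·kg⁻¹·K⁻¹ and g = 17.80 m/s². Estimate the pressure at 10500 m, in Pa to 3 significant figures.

Scale height: H = RT/g = 2513 × 310.4 / 17.80 = 43822 m.
Between two levels, P₂ = P₁ exp(−Δz/H) with Δz = z₂ − z₁.
Δz = 10500 − 7830.0 = 2670.0 m; Δz/H = 2670.0/43822 = 0.060928.
P₂ = 35700 × exp(−0.060928) = 35700 × 0.94089 = 33590 Pa.

P ≈ 33600 Pa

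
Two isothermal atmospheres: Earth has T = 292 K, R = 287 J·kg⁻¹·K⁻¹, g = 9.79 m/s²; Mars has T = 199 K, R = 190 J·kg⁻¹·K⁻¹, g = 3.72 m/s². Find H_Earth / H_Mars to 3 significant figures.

H = RT/g for each body.
H_Earth = 287 × 292 / 9.79 = 8560.2 m.
H_Mars = 190 × 199 / 3.72 = 10164 m.
H_Earth/H_Mars = 8560.2/10164 = 0.84221.

H_Earth/H_Mars ≈ 0.842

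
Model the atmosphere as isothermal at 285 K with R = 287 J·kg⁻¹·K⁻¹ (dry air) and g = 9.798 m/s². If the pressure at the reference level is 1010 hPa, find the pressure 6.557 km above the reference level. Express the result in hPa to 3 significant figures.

Scale height: H = RT/g = 287 × 285 / 9.798 = 8348.1 m.
Barometric formula: P = P₀ exp(−z/H).
z/H = 6557.0/8348.1 = 0.78545; exp(−0.78545) = 0.45591.
P = 1010 × 0.45591 = 460.47 hPa.

P ≈ 460 hPa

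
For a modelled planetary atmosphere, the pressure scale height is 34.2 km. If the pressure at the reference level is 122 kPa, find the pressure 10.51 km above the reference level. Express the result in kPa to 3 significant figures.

P ≈ 89.7 kPa

Barometric formula: P = P₀ exp(−z/H).
z/H = 10510/34200 = 0.30731; exp(−0.30731) = 0.73542.
P = 122 × 0.73542 = 89.721 kPa.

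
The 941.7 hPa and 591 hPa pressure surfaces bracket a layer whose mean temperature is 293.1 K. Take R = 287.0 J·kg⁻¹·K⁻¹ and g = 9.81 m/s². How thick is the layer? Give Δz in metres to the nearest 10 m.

Δz ≈ 3990 m

Hypsometric equation: Δz = (R T̄/g) ln(P₁/P₂).
R T̄/g = 287.0 × 293.1 / 9.81 = 8574.9 m.
ln(941.7/591) = ln(1.5934) = 0.46587.
Δz = 8574.9 × 0.46587 = 3994.8 m.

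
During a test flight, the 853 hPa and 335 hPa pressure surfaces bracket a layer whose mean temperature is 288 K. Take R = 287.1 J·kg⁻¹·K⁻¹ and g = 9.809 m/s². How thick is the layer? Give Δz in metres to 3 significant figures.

Δz ≈ 7880 m

Hypsometric equation: Δz = (R T̄/g) ln(P₁/P₂).
R T̄/g = 287.1 × 288 / 9.809 = 8429.5 m.
ln(853/335) = ln(2.5463) = 0.93464.
Δz = 8429.5 × 0.93464 = 7878.5 m.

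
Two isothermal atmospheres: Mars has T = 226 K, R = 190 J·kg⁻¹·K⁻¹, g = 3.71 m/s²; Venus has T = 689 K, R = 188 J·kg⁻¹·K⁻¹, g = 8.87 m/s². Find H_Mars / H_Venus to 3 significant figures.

H = RT/g for each body.
H_Mars = 190 × 226 / 3.71 = 11574 m.
H_Venus = 188 × 689 / 8.87 = 14603 m.
H_Mars/H_Venus = 11574/14603 = 0.79258.

H_Mars/H_Venus ≈ 0.793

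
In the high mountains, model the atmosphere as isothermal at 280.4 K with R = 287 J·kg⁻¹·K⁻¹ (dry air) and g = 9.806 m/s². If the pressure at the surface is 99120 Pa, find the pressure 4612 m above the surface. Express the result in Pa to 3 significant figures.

Scale height: H = RT/g = 287 × 280.4 / 9.806 = 8206.7 m.
Barometric formula: P = P₀ exp(−z/H).
z/H = 4612.0/8206.7 = 0.56198; exp(−0.56198) = 0.57008.
P = 99120 × 0.57008 = 56506 Pa.

P ≈ 56500 Pa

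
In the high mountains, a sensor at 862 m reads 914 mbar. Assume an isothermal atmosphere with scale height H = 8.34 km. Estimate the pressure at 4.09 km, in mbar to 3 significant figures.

Between two levels, P₂ = P₁ exp(−Δz/H) with Δz = z₂ − z₁.
Δz = 4090.0 − 862.00 = 3228.0 m; Δz/H = 3228.0/8340.0 = 0.38705.
P₂ = 914 × exp(−0.38705) = 914 × 0.67906 = 620.66 mbar.

P ≈ 621 mbar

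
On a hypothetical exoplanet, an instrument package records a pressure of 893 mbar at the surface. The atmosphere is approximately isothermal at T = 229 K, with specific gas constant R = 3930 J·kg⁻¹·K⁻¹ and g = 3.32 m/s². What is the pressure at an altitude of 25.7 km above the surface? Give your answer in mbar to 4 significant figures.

P ≈ 812.2 mbar

Scale height: H = RT/g = 3930 × 229 / 3.32 = 271080 m.
Barometric formula: P = P₀ exp(−z/H).
z/H = 25700/271080 = 0.094806; exp(−0.094806) = 0.90955.
P = 893 × 0.90955 = 812.23 mbar.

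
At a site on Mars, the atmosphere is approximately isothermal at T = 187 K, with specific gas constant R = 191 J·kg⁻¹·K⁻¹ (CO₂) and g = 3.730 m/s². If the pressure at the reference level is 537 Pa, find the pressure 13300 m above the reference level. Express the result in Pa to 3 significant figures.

Scale height: H = RT/g = 191 × 187 / 3.730 = 9575.6 m.
Barometric formula: P = P₀ exp(−z/H).
z/H = 13300/9575.6 = 1.3889; exp(−1.3889) = 0.24935.
P = 537 × 0.24935 = 133.90 Pa.

P ≈ 134 Pa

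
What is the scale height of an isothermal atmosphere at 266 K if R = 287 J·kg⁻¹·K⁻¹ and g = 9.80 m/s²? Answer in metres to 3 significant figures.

H ≈ 7790 m

The scale height of an isothermal atmosphere is H = RT/g.
H = 287 × 266 / 9.80 = 76342/9.80 = 7790.0 m.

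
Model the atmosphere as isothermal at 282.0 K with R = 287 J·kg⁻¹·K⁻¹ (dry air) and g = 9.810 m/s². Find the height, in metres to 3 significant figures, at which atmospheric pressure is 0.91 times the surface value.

z ≈ 778 m

Scale height: H = RT/g = 287 × 282.0 / 9.810 = 8250.2 m.
Set P/P₀ = exp(−z/H) = 0.91, so z = −H ln(0.91).
−ln(0.91) = 0.094311; z = 8250.2 × 0.094311 = 778.08 m.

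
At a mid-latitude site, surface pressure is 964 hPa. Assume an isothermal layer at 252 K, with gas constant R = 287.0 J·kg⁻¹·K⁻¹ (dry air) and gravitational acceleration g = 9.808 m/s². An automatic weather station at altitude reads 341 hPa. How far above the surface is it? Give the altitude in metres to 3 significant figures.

z ≈ 7660 m

Scale height: H = RT/g = 287.0 × 252 / 9.808 = 7374.0 m.
Invert the barometric formula: z = H ln(P₀/P).
P₀/P = 964/341 = 2.8270; ln(2.8270) = 1.0392.
z = 7374.0 × 1.0392 = 7663.1 m.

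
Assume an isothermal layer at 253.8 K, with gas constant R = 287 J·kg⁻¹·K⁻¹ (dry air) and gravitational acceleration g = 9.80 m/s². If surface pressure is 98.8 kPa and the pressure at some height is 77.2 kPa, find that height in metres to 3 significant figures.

Scale height: H = RT/g = 287 × 253.8 / 9.80 = 7432.7 m.
Invert the barometric formula: z = H ln(P₀/P).
P₀/P = 98.8/77.2 = 1.2798; ln(1.2798) = 0.24670.
z = 7432.7 × 0.24670 = 1833.6 m.

z ≈ 1830 m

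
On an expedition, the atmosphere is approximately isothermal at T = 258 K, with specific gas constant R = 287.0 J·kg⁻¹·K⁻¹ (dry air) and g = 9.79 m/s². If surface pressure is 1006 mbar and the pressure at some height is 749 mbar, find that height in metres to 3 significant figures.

z ≈ 2230 m

Scale height: H = RT/g = 287.0 × 258 / 9.79 = 7563.4 m.
Invert the barometric formula: z = H ln(P₀/P).
P₀/P = 1006/749 = 1.3431; ln(1.3431) = 0.29498.
z = 7563.4 × 0.29498 = 2231.1 m.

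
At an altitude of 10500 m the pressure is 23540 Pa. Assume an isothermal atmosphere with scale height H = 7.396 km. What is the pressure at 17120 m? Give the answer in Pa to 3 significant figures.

Between two levels, P₂ = P₁ exp(−Δz/H) with Δz = z₂ − z₁.
Δz = 17120 − 10500 = 6620.0 m; Δz/H = 6620.0/7396.0 = 0.89508.
P₂ = 23540 × exp(−0.89508) = 23540 × 0.40857 = 9617.7 Pa.

P ≈ 9620 Pa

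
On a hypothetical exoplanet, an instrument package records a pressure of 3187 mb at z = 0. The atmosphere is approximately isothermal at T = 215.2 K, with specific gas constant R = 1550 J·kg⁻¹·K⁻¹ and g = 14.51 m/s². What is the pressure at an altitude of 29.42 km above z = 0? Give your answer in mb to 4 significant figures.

P ≈ 886.3 mb

Scale height: H = RT/g = 1550 × 215.2 / 14.51 = 22988 m.
Barometric formula: P = P₀ exp(−z/H).
z/H = 29420/22988 = 1.2798; exp(−1.2798) = 0.27809.
P = 3187 × 0.27809 = 886.27 mb.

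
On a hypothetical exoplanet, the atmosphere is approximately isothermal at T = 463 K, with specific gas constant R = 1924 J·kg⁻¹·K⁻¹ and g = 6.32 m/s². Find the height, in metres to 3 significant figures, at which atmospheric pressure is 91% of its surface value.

Scale height: H = RT/g = 1924 × 463 / 6.32 = 140950 m.
Set P/P₀ = exp(−z/H) = 0.91, so z = −H ln(0.91).
−ln(0.91) = 0.094311; z = 140950 × 0.094311 = 13293 m.

z ≈ 13300 m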